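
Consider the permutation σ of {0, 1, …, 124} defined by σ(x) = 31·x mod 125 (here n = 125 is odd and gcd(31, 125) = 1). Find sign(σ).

+1

Orbit of 101 under x↦31x: [101, 6, 61, 16, 121, 1, 31]… (length divides ord_125(31)).
13 cycles of lengths [25, 25, 25, 25, 5, 5, 5, 5, 1, 1, 1, 1, 1].
n − c = 125 − 13 = 112; sign = (−1)^112 = +1.
(31|125)_J = +1 (Zolotarev's lemma cross-check).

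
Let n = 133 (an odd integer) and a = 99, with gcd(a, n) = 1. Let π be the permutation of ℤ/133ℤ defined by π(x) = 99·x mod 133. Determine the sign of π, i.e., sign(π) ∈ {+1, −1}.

+1

Orbit of 85 under x↦99x: [85, 36, 106, 120, 43, 1, 99]… (length divides ord_133(99)).
Decompose π into cycles: lengths [9, 9, 9, 9, 9, 9, 9, 9, 9, 9, 9, 9, 9, 9, 1, 1, 1, 1, 1, 1, 1] (21 cycles, including the fixed point 0).
n − c = 133 − 21 = 112; sign = (−1)^112 = +1.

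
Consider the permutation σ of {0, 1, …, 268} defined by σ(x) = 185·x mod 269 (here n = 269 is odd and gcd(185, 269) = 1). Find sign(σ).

+1

Trace 5: π^k(5) = [5, 118, 41, 53, 121, 58, 239] for k=0..6.
The orbit structure of x ↦ 185x mod 269: 5 orbits of sizes [67, 67, 67, 67, 1].
269 − 5 = 264 transpositions; sign(π) = (−1)^264 = +1.
The Jacobi symbol (185|269) = +1 (Zolotarev) agrees.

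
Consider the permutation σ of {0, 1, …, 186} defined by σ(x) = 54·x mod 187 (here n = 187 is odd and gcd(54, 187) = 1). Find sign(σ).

+1

Trace 67: π^k(67) = [67, 65, 144, 109, 89, 131, 155] for k=0..6.
17 cycles of lengths [16, 16, 16, 16, 16, 16, 16, 16, 16, 16, 16, 2, 2, 2, 2, 2, 1].
187 − 17 = 170 transpositions; sign(π) = (−1)^170 = +1.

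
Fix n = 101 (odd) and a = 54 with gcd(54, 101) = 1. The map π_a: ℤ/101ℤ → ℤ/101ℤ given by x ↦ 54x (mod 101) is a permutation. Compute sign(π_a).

Start at x=24: 24 → 84 → 92 → 19 → 16 → 56 → 95 → … (one orbit).
π_54 has 5 disjoint cycles with lengths [25, 25, 25, 25, 1] on {0,…,100}.
n − c = 101 − 5 = 96; sign = (−1)^96 = +1.

+1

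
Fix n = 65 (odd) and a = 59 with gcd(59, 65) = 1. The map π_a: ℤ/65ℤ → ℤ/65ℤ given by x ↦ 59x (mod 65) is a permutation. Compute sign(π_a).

-1

Orbit of 61 under x↦59x: [61, 24, 51, 19, 16, 34, 56]… (length divides ord_65(59)).
Cycle type of π: 12×5 + 2×2 + 1; total 8 cycles.
Σ(ℓ_i−1) = 65−8 = 57; sign = (−1)^57 = -1.
Check: (59/65) = -1 by Zolotarev.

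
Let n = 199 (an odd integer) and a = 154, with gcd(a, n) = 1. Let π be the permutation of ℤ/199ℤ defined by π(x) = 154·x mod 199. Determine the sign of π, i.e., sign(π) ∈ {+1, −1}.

-1

Start at x=109: 109 → 70 → 34 → 62 → 195 → 180 → 59 → … (one orbit).
π_154 has 2 disjoint cycles with lengths [198, 1] on {0,…,198}.
199 − 2 = 197 transpositions; sign(π) = (−1)^197 = -1.
Zolotarev: (154|199) = -1, matching the cycle-count sign.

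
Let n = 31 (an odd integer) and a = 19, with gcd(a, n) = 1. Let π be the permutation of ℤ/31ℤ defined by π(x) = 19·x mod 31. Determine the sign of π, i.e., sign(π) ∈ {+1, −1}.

+1

Trace 18: π^k(18) = [18, 1, 19, 20, 8, 28, 5] for k=0..6.
3 cycles of lengths [15, 15, 1].
With 3 cycles on 31 points, sign = (−1)^{31−3} = +1.
Check: (19/31) = +1 by Zolotarev.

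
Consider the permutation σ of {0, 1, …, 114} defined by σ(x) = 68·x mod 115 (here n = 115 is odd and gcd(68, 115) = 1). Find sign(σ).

+1

Orbit of 24 under x↦68x: [24, 22, 1, 68]… (length divides ord_115(68)).
Cycle type of π: 4×23 + 2×11 + 1; total 35 cycles.
sign(π) = (−1)^{n − #cycles} = (−1)^{115−35} = (−1)^80 = +1.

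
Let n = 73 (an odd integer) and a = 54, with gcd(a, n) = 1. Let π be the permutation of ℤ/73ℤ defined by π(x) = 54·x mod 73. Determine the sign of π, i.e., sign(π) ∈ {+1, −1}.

+1

Orbit of 32 under x↦54x: [32, 49, 18, 23, 1, 54, 69]… (length divides ord_73(54)).
Cycle type of π: 36×2 + 1; total 3 cycles.
n − c = 73 − 3 = 70; sign = (−1)^70 = +1.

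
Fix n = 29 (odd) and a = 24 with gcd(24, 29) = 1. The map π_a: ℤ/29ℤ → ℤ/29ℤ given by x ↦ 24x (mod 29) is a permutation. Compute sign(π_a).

Start at x=23: 23 → 1 → 24 → 25 → 20 → 16 → 7 → 23 (one orbit).
The orbit structure of x ↦ 24x mod 29: 5 orbits of sizes [7, 7, 7, 7, 1].
With 5 cycles on 29 points, sign = (−1)^{29−5} = +1.
(24|29)_J = +1 (Zolotarev's lemma cross-check).

+1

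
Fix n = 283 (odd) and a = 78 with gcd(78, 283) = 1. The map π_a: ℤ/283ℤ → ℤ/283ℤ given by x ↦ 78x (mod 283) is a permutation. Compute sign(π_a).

+1

Trace 60: π^k(60) = [60, 152, 253, 207, 15, 38, 134] for k=0..6.
Decompose π into cycles: lengths [47, 47, 47, 47, 47, 47, 1] (7 cycles, including the fixed point 0).
Σ(ℓ_i−1) = 283−7 = 276; sign = (−1)^276 = +1.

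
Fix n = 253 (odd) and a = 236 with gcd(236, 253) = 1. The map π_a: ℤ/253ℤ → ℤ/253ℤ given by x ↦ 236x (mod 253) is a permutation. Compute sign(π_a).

+1

Orbit of 124 under x↦236x: [124, 169, 163, 12, 49, 179, 246]… (length divides ord_253(236)).
Decompose π into cycles: lengths [55, 55, 55, 55, 11, 11, 5, 5, 1] (9 cycles, including the fixed point 0).
With 9 cycles on 253 points, sign = (−1)^{253−9} = +1.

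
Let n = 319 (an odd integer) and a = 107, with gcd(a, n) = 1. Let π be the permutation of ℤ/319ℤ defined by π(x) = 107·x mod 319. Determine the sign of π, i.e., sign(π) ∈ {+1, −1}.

Orbit of 54 under x↦107x: [54, 36, 24, 16, 117, 78, 52]… (length divides ord_319(107)).
π_107 has 10 disjoint cycles with lengths [70, 70, 70, 70, 10, 7, 7, 7, 7, 1] on {0,…,318}.
With 10 cycles on 319 points, sign = (−1)^{319−10} = -1.
The Jacobi symbol (107|319) = -1 (Zolotarev) agrees.

-1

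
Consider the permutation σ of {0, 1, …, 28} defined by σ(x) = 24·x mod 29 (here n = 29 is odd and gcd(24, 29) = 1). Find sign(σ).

+1

Start at x=25: 25 → 20 → 16 → 7 → 23 → 1 → 24 → 25 (one orbit).
π_24 has 5 disjoint cycles with lengths [7, 7, 7, 7, 1] on {0,…,28}.
Σ(ℓ_i−1) = 29−5 = 24; sign = (−1)^24 = +1.
The Jacobi symbol (24|29) = +1 (Zolotarev) agrees.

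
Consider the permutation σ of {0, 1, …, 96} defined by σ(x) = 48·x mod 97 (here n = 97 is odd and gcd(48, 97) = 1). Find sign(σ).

Start at x=2: 2 → 96 → 49 → 24 → 85 → 6 → 94 → … (one orbit).
The orbit structure of x ↦ 48x mod 97: 3 orbits of sizes [48, 48, 1].
97 − 3 = 94 transpositions; sign(π) = (−1)^94 = +1.
The Jacobi symbol (48|97) = +1 (Zolotarev) agrees.

+1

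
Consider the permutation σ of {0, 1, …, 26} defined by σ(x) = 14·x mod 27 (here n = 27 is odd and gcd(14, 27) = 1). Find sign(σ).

-1

Start at x=5: 5 → 16 → 8 → 4 → 2 → 1 → 14 → … (one orbit).
π_14 has 4 disjoint cycles with lengths [18, 6, 2, 1] on {0,…,26}.
With 4 cycles on 27 points, sign = (−1)^{27−4} = -1.
Check: (14/27) = -1 by Zolotarev.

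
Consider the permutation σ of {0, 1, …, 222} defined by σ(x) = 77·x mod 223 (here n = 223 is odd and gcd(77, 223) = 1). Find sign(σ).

Orbit of 127 under x↦77x: [127, 190, 135, 137, 68, 107, 211]… (length divides ord_223(77)).
2 cycles of lengths [222, 1].
223 − 2 = 221 transpositions; sign(π) = (−1)^221 = -1.
Zolotarev: (77|223) = -1, matching the cycle-count sign.

-1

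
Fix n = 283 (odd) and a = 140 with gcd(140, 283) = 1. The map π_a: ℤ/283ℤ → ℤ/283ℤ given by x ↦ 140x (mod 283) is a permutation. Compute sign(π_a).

-1

Orbit of 91 under x↦140x: [91, 5, 134, 82, 160, 43, 77]… (length divides ord_283(140)).
The orbit structure of x ↦ 140x mod 283: 2 orbits of sizes [282, 1].
With 2 cycles on 283 points, sign = (−1)^{283−2} = -1.
The Jacobi symbol (140|283) = -1 (Zolotarev) agrees.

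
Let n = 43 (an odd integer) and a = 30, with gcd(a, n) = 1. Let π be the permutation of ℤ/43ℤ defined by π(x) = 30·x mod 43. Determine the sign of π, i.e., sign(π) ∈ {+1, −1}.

-1

Orbit of 9 under x↦30x: [9, 12, 16, 7, 38, 22, 15]… (length divides ord_43(30)).
π_30 has 2 disjoint cycles with lengths [42, 1] on {0,…,42}.
43 − 2 = 41 transpositions; sign(π) = (−1)^41 = -1.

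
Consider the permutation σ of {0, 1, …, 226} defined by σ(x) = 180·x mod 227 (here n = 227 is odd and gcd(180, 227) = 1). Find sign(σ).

-1

Start at x=78: 78 → 193 → 9 → 31 → 132 → 152 → 120 → … (one orbit).
Decompose π into cycles: lengths [226, 1] (2 cycles, including the fixed point 0).
2 cycles on 227: each ℓ→(−1)^(ℓ−1), product (−1)^225 = -1.
Check: (180/227) = -1 by Zolotarev.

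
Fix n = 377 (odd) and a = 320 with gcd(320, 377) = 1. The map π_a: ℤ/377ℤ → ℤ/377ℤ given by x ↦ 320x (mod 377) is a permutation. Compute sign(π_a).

-1

Trace 233: π^k(233) = [233, 291, 1, 320] for k=0..3.
116 cycles of lengths [4, 4, 4, 4, 4, 4, 4, 4, 4, 4, 4, 4, 4, 4, 4, 4, 4, 4, 4, 4, 4, 4, 4, 4, 4, 4, 4, 4, 4, 4, 4, 4, 4, 4, 4, 4, 4, 4, 4, 4, 4, 4, 4, 4, 4, 4, 4, 4, 4, 4, 4, 4, 4, 4, 4, 4, 4, 4, 4, 4, 4, 4, 4, 4, 4, 4, 4, 4, 4, 4, 4, 4, 4, 4, 4, 4, 4, 4, 4, 4, 4, 4, 4, 4, 4, 4, 4, 1, 1, 1, 1, 1, 1, 1, 1, 1, 1, 1, 1, 1, 1, 1, 1, 1, 1, 1, 1, 1, 1, 1, 1, 1, 1, 1, 1, 1].
sign(π) = (−1)^{n − #cycles} = (−1)^{377−116} = (−1)^261 = -1.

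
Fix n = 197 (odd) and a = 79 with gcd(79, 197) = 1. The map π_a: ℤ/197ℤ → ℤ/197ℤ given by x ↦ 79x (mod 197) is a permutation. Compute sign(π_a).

Start at x=12: 12 → 160 → 32 → 164 → 151 → 109 → 140 → … (one orbit).
π_79 has 2 disjoint cycles with lengths [196, 1] on {0,…,196}.
n − c = 197 − 2 = 195; sign = (−1)^195 = -1.

-1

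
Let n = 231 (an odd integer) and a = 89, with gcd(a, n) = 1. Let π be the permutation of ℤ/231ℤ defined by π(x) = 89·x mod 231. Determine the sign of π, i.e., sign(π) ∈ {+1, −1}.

+1

Orbit of 1 under x↦89x: [1, 89, 67, 188, 100, 122]… (length divides ord_231(89)).
Cycle lengths of π_89 on ℤ/231ℤ: [6, 6, 6, 6, 6, 6, 6, 6, 6, 6, 6, 6, 6, 6, 6, 6, 6, 6, 6, 6, 6, 6, 6, 6, 6, 6, 6, 6, 6, 6, 6, 6, 6, 2, 2, 2, 2, 2, 2, 2, 2, 2, 2, 2, 1, 1, 1, 1, 1, 1, 1, 1, 1, 1, 1]; 55 cycles in total.
55 cycles on 231: each ℓ→(−1)^(ℓ−1), product (−1)^176 = +1.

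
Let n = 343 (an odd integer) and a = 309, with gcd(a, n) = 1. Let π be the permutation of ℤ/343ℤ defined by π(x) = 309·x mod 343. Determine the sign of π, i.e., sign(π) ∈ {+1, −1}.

+1

Trace 162: π^k(162) = [162, 323, 337, 204, 267, 183, 295] for k=0..6.
π_309 has 19 disjoint cycles with lengths [49, 49, 49, 49, 49, 49, 7, 7, 7, 7, 7, 7, 1, 1, 1, 1, 1, 1, 1] on {0,…,342}.
Σ(ℓ_i−1) = 343−19 = 324; sign = (−1)^324 = +1.
The Jacobi symbol (309|343) = +1 (Zolotarev) agrees.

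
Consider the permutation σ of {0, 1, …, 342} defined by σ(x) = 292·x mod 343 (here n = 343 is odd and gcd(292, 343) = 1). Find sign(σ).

Orbit of 41 under x↦292x: [41, 310, 311, 260, 117, 207, 76]… (length divides ord_343(292)).
Decompose π into cycles: lengths [294, 42, 6, 1] (4 cycles, including the fixed point 0).
343 − 4 = 339 transpositions; sign(π) = (−1)^339 = -1.

-1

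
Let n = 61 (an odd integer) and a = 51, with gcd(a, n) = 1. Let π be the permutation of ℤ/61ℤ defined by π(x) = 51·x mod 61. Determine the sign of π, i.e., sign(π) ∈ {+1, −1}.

Orbit of 10 under x↦51x: [10, 22, 24, 4, 21, 34, 26]… (length divides ord_61(51)).
The orbit structure of x ↦ 51x mod 61: 2 orbits of sizes [60, 1].
61 − 2 = 59 transpositions; sign(π) = (−1)^59 = -1.

-1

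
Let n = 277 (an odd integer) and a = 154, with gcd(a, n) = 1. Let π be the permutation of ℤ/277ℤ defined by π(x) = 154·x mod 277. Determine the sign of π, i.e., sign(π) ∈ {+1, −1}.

+1

Trace 213: π^k(213) = [213, 116, 136, 169, 265, 91, 164] for k=0..6.
Cycle type of π: 69×4 + 1; total 5 cycles.
sign(π) = (−1)^{n − #cycles} = (−1)^{277−5} = (−1)^272 = +1.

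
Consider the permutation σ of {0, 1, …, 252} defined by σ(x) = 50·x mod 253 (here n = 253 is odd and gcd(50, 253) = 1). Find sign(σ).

Orbit of 58 under x↦50x: [58, 117, 31, 32, 82, 52, 70]… (length divides ord_253(50)).
π_50 has 6 disjoint cycles with lengths [110, 110, 11, 11, 10, 1] on {0,…,252}.
Σ(ℓ_i−1) = 253−6 = 247; sign = (−1)^247 = -1.
Via Zolotarev, sign(π_{50}) = (50|253) = -1.

-1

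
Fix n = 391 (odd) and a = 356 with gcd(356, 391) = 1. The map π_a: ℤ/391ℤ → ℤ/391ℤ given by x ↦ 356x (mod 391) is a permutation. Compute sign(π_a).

Start at x=188: 188 → 67 → 1 → 356 → 52 → 135 → 358 → … (one orbit).
The orbit structure of x ↦ 356x mod 391: 26 orbits of sizes [22, 22, 22, 22, 22, 22, 22, 22, 22, 22, 22, 22, 22, 22, 22, 22, 22, 2, 2, 2, 2, 2, 2, 2, 2, 1].
n − c = 391 − 26 = 365; sign = (−1)^365 = -1.

-1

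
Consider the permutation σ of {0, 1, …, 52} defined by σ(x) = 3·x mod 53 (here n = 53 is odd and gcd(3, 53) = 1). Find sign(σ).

Orbit of 37 under x↦3x: [37, 5, 15, 45, 29, 34, 49]… (length divides ord_53(3)).
Decompose π into cycles: lengths [52, 1] (2 cycles, including the fixed point 0).
53 − 2 = 51 transpositions; sign(π) = (−1)^51 = -1.

-1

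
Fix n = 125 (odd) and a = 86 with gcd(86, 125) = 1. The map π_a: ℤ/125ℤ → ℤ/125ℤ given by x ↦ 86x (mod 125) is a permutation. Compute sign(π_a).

+1

Orbit of 51 under x↦86x: [51, 11, 71, 106, 116, 101, 61]… (length divides ord_125(86)).
The orbit structure of x ↦ 86x mod 125: 13 orbits of sizes [25, 25, 25, 25, 5, 5, 5, 5, 1, 1, 1, 1, 1].
125 − 13 = 112 transpositions; sign(π) = (−1)^112 = +1.
Via Zolotarev, sign(π_{86}) = (86|125) = +1.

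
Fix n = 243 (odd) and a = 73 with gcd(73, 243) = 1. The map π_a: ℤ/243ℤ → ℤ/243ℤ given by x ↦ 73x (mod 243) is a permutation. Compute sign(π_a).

+1

Orbit of 100 under x↦73x: [100, 10, 1, 73, 226, 217, 46]… (length divides ord_243(73)).
π_73 has 27 disjoint cycles with lengths [27, 27, 27, 27, 27, 27, 9, 9, 9, 9, 9, 9, 3, 3, 3, 3, 3, 3, 1, 1, 1, 1, 1, 1, 1, 1, 1] on {0,…,242}.
27 cycles on 243: each ℓ→(−1)^(ℓ−1), product (−1)^216 = +1.
The Jacobi symbol (73|243) = +1 (Zolotarev) agrees.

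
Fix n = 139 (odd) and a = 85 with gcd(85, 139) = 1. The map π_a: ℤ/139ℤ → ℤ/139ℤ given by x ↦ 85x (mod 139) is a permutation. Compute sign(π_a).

-1

Orbit of 53 under x↦85x: [53, 57, 119, 107, 60, 96, 98]… (length divides ord_139(85)).
Cycle type of π: 138 + 1; total 2 cycles.
2 cycles on 139: each ℓ→(−1)^(ℓ−1), product (−1)^137 = -1.
Zolotarev: (85|139) = -1, matching the cycle-count sign.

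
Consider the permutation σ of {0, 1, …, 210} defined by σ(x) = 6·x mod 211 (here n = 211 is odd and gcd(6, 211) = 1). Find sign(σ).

Trace 114: π^k(114) = [114, 51, 95, 148, 44, 53, 107] for k=0..6.
Decompose π into cycles: lengths [105, 105, 1] (3 cycles, including the fixed point 0).
n − c = 211 − 3 = 208; sign = (−1)^208 = +1.

+1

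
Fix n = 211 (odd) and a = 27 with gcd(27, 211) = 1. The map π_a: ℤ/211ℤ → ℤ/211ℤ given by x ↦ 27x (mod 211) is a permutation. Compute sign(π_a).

Trace 42: π^k(42) = [42, 79, 23, 199, 98, 114, 124] for k=0..6.
The orbit structure of x ↦ 27x mod 211: 4 orbits of sizes [70, 70, 70, 1].
Σ(ℓ_i−1) = 211−4 = 207; sign = (−1)^207 = -1.
Zolotarev: (27|211) = -1, matching the cycle-count sign.

-1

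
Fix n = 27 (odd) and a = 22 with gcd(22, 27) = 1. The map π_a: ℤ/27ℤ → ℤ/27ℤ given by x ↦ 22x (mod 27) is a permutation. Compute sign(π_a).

+1

Trace 19: π^k(19) = [19, 13, 16, 1, 22, 25, 10] for k=0..6.
Decompose π into cycles: lengths [9, 9, 3, 3, 1, 1, 1] (7 cycles, including the fixed point 0).
Σ(ℓ_i−1) = 27−7 = 20; sign = (−1)^20 = +1.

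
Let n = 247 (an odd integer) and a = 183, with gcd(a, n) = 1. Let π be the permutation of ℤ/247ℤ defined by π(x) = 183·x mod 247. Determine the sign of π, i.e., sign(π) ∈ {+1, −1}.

Trace 170: π^k(170) = [170, 235, 27, 1, 183, 144] for k=0..5.
52 cycles of lengths [6, 6, 6, 6, 6, 6, 6, 6, 6, 6, 6, 6, 6, 6, 6, 6, 6, 6, 6, 6, 6, 6, 6, 6, 6, 6, 6, 6, 6, 6, 6, 6, 6, 6, 6, 6, 6, 6, 6, 1, 1, 1, 1, 1, 1, 1, 1, 1, 1, 1, 1, 1].
sign(π) = (−1)^{n − #cycles} = (−1)^{247−52} = (−1)^195 = -1.

-1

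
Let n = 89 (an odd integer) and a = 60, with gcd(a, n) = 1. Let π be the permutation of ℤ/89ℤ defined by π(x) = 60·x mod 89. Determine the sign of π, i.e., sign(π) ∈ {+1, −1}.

Orbit of 34 under x↦60x: [34, 82, 25, 76, 21, 14, 39]… (length divides ord_89(60)).
The orbit structure of x ↦ 60x mod 89: 2 orbits of sizes [88, 1].
n − c = 89 − 2 = 87; sign = (−1)^87 = -1.
Check: (60/89) = -1 by Zolotarev.

-1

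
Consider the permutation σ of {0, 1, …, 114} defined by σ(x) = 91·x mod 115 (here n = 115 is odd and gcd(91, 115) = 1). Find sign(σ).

Orbit of 1 under x↦91x: [1, 91]… (length divides ord_115(91)).
π_91 has 60 disjoint cycles with lengths [2, 2, 2, 2, 2, 2, 2, 2, 2, 2, 2, 2, 2, 2, 2, 2, 2, 2, 2, 2, 2, 2, 2, 2, 2, 2, 2, 2, 2, 2, 2, 2, 2, 2, 2, 2, 2, 2, 2, 2, 2, 2, 2, 2, 2, 2, 2, 2, 2, 2, 2, 2, 2, 2, 2, 1, 1, 1, 1, 1] on {0,…,114}.
sign(π) = (−1)^{n − #cycles} = (−1)^{115−60} = (−1)^55 = -1.

-1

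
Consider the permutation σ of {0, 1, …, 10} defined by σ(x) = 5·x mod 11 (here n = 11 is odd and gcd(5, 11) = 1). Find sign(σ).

Trace 4: π^k(4) = [4, 9, 1, 5, 3] for k=0..4.
Cycle lengths of π_5 on ℤ/11ℤ: [5, 5, 1]; 3 cycles in total.
sign(π) = (−1)^{n − #cycles} = (−1)^{11−3} = (−1)^8 = +1.

+1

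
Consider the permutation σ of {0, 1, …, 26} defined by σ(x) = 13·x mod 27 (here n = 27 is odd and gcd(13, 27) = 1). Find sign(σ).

Start at x=7: 7 → 10 → 22 → 16 → 19 → 4 → 25 → … (one orbit).
π_13 has 7 disjoint cycles with lengths [9, 9, 3, 3, 1, 1, 1] on {0,…,26}.
With 7 cycles on 27 points, sign = (−1)^{27−7} = +1.
Check: (13/27) = +1 by Zolotarev.

+1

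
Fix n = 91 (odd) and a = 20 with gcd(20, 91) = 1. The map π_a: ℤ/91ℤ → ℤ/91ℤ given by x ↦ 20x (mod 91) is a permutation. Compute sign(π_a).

Orbit of 6 under x↦20x: [6, 29, 34, 43, 41, 1, 20]… (length divides ord_91(20)).
Decompose π into cycles: lengths [12, 12, 12, 12, 12, 12, 12, 2, 2, 2, 1] (11 cycles, including the fixed point 0).
With 11 cycles on 91 points, sign = (−1)^{91−11} = +1.
The Jacobi symbol (20|91) = +1 (Zolotarev) agrees.

+1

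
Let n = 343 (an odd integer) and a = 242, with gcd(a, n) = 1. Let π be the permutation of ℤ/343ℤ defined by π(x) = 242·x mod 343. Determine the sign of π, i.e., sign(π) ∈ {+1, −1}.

Orbit of 263 under x↦242x: [263, 191, 260, 151, 184, 281, 88]… (length divides ord_343(242)).
π_242 has 7 disjoint cycles with lengths [147, 147, 21, 21, 3, 3, 1] on {0,…,342}.
7 cycles on 343: each ℓ→(−1)^(ℓ−1), product (−1)^336 = +1.

+1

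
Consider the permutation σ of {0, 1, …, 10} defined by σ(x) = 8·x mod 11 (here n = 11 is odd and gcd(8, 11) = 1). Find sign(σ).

Orbit of 4 under x↦8x: [4, 10, 3, 2, 5, 7, 1]… (length divides ord_11(8)).
Cycle lengths of π_8 on ℤ/11ℤ: [10, 1]; 2 cycles in total.
n − c = 11 − 2 = 9; sign = (−1)^9 = -1.
The Jacobi symbol (8|11) = -1 (Zolotarev) agrees.

-1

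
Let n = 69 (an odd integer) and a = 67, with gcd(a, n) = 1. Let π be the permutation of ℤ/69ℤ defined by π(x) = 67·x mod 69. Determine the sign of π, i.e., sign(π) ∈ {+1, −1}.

-1

Orbit of 49 under x↦67x: [49, 40, 58, 22, 25, 19, 31]… (length divides ord_69(67)).
The orbit structure of x ↦ 67x mod 69: 6 orbits of sizes [22, 22, 22, 1, 1, 1].
Σ(ℓ_i−1) = 69−6 = 63; sign = (−1)^63 = -1.
Check: (67/69) = -1 by Zolotarev.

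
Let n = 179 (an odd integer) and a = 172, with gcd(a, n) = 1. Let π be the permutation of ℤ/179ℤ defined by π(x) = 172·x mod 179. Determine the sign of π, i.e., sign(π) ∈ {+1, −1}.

Start at x=22: 22 → 25 → 4 → 151 → 17 → 60 → 117 → … (one orbit).
3 cycles of lengths [89, 89, 1].
179 − 3 = 176 transpositions; sign(π) = (−1)^176 = +1.
Via Zolotarev, sign(π_{172}) = (172|179) = +1.

+1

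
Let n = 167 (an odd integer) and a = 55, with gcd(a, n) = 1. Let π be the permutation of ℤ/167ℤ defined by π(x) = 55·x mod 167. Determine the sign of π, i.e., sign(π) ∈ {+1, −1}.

Trace 46: π^k(46) = [46, 25, 39, 141, 73, 7, 51] for k=0..6.
Cycle type of π: 166 + 1; total 2 cycles.
sign(π) = (−1)^{n − #cycles} = (−1)^{167−2} = (−1)^165 = -1.
Check: (55/167) = -1 by Zolotarev.

-1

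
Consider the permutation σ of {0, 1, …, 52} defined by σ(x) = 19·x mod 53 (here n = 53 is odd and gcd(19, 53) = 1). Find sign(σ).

-1

Start at x=12: 12 → 16 → 39 → 52 → 34 → 10 → 31 → … (one orbit).
Decompose π into cycles: lengths [52, 1] (2 cycles, including the fixed point 0).
2 cycles on 53: each ℓ→(−1)^(ℓ−1), product (−1)^51 = -1.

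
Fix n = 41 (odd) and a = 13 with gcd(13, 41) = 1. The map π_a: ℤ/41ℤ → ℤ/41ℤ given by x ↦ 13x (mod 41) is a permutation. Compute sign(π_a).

Start at x=28: 28 → 36 → 17 → 16 → 3 → 39 → 15 → … (one orbit).
Decompose π into cycles: lengths [40, 1] (2 cycles, including the fixed point 0).
sign(π) = (−1)^{n − #cycles} = (−1)^{41−2} = (−1)^39 = -1.
Via Zolotarev, sign(π_{13}) = (13|41) = -1.

-1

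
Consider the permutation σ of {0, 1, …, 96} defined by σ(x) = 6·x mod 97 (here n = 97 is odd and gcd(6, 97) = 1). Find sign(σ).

Trace 81: π^k(81) = [81, 1, 6, 36, 22, 35, 16] for k=0..6.
Cycle lengths of π_6 on ℤ/97ℤ: [12, 12, 12, 12, 12, 12, 12, 12, 1]; 9 cycles in total.
n − c = 97 − 9 = 88; sign = (−1)^88 = +1.
Via Zolotarev, sign(π_{6}) = (6|97) = +1.

+1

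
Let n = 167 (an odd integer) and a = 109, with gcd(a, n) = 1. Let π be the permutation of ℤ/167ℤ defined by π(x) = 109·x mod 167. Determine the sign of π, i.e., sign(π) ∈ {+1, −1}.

Trace 32: π^k(32) = [32, 148, 100, 45, 62, 78, 152] for k=0..6.
Cycle lengths of π_109 on ℤ/167ℤ: [166, 1]; 2 cycles in total.
167 − 2 = 165 transpositions; sign(π) = (−1)^165 = -1.

-1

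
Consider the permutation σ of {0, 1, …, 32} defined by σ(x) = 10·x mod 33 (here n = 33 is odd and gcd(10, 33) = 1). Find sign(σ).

Trace 1: π^k(1) = [1, 10] for k=0..1.
The orbit structure of x ↦ 10x mod 33: 18 orbits of sizes [2, 2, 2, 2, 2, 2, 2, 2, 2, 2, 2, 2, 2, 2, 2, 1, 1, 1].
33 − 18 = 15 transpositions; sign(π) = (−1)^15 = -1.
Check: (10/33) = -1 by Zolotarev.

-1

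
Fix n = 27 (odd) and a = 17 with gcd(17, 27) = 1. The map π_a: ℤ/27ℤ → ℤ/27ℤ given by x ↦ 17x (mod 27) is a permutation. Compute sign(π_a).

-1

Orbit of 26 under x↦17x: [26, 10, 8, 1, 17, 19]… (length divides ord_27(17)).
Cycle type of π: 6×3 + 2×4 + 1; total 8 cycles.
Σ(ℓ_i−1) = 27−8 = 19; sign = (−1)^19 = -1.
Via Zolotarev, sign(π_{17}) = (17|27) = -1.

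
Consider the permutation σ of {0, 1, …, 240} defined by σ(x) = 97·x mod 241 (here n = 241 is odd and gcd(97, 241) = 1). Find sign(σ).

Trace 96: π^k(96) = [96, 154, 237, 94, 201, 217, 82] for k=0..6.
5 cycles of lengths [60, 60, 60, 60, 1].
n − c = 241 − 5 = 236; sign = (−1)^236 = +1.
(97|241)_J = +1 (Zolotarev's lemma cross-check).

+1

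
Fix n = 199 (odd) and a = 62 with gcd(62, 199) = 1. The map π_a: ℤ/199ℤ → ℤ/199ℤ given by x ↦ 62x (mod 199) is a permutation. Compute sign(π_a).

+1

Orbit of 62 under x↦62x: [62, 63, 125, 188, 114, 103, 18]… (length divides ord_199(62)).
Decompose π into cycles: lengths [11, 11, 11, 11, 11, 11, 11, 11, 11, 11, 11, 11, 11, 11, 11, 11, 11, 11, 1] (19 cycles, including the fixed point 0).
sign(π) = (−1)^{n − #cycles} = (−1)^{199−19} = (−1)^180 = +1.
The Jacobi symbol (62|199) = +1 (Zolotarev) agrees.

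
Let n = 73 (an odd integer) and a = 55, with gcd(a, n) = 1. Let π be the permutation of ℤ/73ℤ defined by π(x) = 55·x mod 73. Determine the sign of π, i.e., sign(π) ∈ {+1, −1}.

Start at x=37: 37 → 64 → 16 → 4 → 1 → 55 → 32 → … (one orbit).
Cycle type of π: 9×8 + 1; total 9 cycles.
73 − 9 = 64 transpositions; sign(π) = (−1)^64 = +1.
Via Zolotarev, sign(π_{55}) = (55|73) = +1.

+1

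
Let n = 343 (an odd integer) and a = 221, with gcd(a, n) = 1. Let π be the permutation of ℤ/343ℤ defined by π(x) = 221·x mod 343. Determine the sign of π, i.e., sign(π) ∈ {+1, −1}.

Trace 235: π^k(235) = [235, 142, 169, 305, 177, 15, 228] for k=0..6.
Decompose π into cycles: lengths [147, 147, 21, 21, 3, 3, 1] (7 cycles, including the fixed point 0).
n − c = 343 − 7 = 336; sign = (−1)^336 = +1.
Via Zolotarev, sign(π_{221}) = (221|343) = +1.

+1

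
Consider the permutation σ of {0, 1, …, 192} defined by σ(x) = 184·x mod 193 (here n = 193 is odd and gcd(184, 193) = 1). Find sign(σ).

+1

Orbit of 184 under x↦184x: [184, 81, 43, 192, 9, 112, 150]… (length divides ord_193(184)).
π_184 has 25 disjoint cycles with lengths [8, 8, 8, 8, 8, 8, 8, 8, 8, 8, 8, 8, 8, 8, 8, 8, 8, 8, 8, 8, 8, 8, 8, 8, 1] on {0,…,192}.
n − c = 193 − 25 = 168; sign = (−1)^168 = +1.
(184|193)_J = +1 (Zolotarev's lemma cross-check).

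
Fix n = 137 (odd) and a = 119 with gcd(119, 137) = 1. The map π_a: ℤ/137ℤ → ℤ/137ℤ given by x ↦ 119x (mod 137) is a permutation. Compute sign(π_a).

+1

Trace 115: π^k(115) = [115, 122, 133, 72, 74, 38, 1] for k=0..6.
Cycle type of π: 17×8 + 1; total 9 cycles.
With 9 cycles on 137 points, sign = (−1)^{137−9} = +1.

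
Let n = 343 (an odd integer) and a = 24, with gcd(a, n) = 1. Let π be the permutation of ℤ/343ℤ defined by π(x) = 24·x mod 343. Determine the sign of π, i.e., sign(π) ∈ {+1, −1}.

-1

Trace 215: π^k(215) = [215, 15, 17, 65, 188, 53, 243] for k=0..6.
Cycle type of π: 294 + 42 + 6 + 1; total 4 cycles.
n − c = 343 − 4 = 339; sign = (−1)^339 = -1.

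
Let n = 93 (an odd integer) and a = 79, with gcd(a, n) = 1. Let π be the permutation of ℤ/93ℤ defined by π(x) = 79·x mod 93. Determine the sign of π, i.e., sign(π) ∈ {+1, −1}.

Start at x=91: 91 → 28 → 73 → 1 → 79 → 10 → 46 → … (one orbit).
Decompose π into cycles: lengths [30, 30, 30, 1, 1, 1] (6 cycles, including the fixed point 0).
With 6 cycles on 93 points, sign = (−1)^{93−6} = -1.
Check: (79/93) = -1 by Zolotarev.

-1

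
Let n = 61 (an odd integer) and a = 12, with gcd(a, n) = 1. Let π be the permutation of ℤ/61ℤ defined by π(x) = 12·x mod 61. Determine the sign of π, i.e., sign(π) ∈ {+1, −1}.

+1

Start at x=16: 16 → 9 → 47 → 15 → 58 → 25 → 56 → … (one orbit).
π_12 has 5 disjoint cycles with lengths [15, 15, 15, 15, 1] on {0,…,60}.
sign(π) = (−1)^{n − #cycles} = (−1)^{61−5} = (−1)^56 = +1.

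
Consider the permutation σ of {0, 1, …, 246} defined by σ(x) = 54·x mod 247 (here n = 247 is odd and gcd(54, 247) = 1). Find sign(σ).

-1

Orbit of 220 under x↦54x: [220, 24, 61, 83, 36, 215, 1]… (length divides ord_247(54)).
Cycle type of π: 36×6 + 12 + 9×2 + 1; total 10 cycles.
sign(π) = (−1)^{n − #cycles} = (−1)^{247−10} = (−1)^237 = -1.
Zolotarev: (54|247) = -1, matching the cycle-count sign.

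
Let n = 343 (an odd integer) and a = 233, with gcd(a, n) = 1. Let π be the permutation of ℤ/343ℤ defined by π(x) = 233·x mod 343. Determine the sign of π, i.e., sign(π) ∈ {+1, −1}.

Orbit of 197 under x↦233x: [197, 282, 193, 36, 156, 333, 71]… (length divides ord_343(233)).
Cycle type of π: 147×2 + 21×2 + 3×2 + 1; total 7 cycles.
n − c = 343 − 7 = 336; sign = (−1)^336 = +1.

+1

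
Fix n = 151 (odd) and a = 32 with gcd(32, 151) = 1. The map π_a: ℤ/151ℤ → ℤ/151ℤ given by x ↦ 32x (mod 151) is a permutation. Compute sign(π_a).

Start at x=1: 1 → 32 → 118 → 1 (one orbit).
Cycle type of π: 3×50 + 1; total 51 cycles.
sign(π) = (−1)^{n − #cycles} = (−1)^{151−51} = (−1)^100 = +1.
Via Zolotarev, sign(π_{32}) = (32|151) = +1.

+1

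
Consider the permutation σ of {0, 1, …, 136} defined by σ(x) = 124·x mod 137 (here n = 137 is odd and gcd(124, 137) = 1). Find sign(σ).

Orbit of 101 under x↦124x: [101, 57, 81, 43, 126, 6, 59]… (length divides ord_137(124)).
2 cycles of lengths [136, 1].
Σ(ℓ_i−1) = 137−2 = 135; sign = (−1)^135 = -1.

-1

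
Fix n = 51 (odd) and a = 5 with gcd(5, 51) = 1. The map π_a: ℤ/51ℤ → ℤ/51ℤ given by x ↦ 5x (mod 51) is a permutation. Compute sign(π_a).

+1

Start at x=25: 25 → 23 → 13 → 14 → 19 → 44 → 16 → … (one orbit).
Decompose π into cycles: lengths [16, 16, 16, 2, 1] (5 cycles, including the fixed point 0).
sign(π) = (−1)^{n − #cycles} = (−1)^{51−5} = (−1)^46 = +1.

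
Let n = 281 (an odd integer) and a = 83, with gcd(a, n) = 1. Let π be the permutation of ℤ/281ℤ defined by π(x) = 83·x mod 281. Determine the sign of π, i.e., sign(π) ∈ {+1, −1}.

Start at x=254: 254 → 7 → 19 → 172 → 226 → 212 → 174 → … (one orbit).
Decompose π into cycles: lengths [280, 1] (2 cycles, including the fixed point 0).
2 cycles on 281: each ℓ→(−1)^(ℓ−1), product (−1)^279 = -1.

-1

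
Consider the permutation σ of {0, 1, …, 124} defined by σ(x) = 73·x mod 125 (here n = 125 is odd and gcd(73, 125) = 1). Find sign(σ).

Trace 98: π^k(98) = [98, 29, 117, 41, 118, 114, 72] for k=0..6.
4 cycles of lengths [100, 20, 4, 1].
Σ(ℓ_i−1) = 125−4 = 121; sign = (−1)^121 = -1.

-1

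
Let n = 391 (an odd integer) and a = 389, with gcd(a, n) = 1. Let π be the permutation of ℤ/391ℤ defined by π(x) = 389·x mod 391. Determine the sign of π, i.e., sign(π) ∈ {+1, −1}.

-1

Start at x=208: 208 → 366 → 50 → 291 → 200 → 382 → 18 → … (one orbit).
The orbit structure of x ↦ 389x mod 391: 8 orbits of sizes [88, 88, 88, 88, 22, 8, 8, 1].
391 − 8 = 383 transpositions; sign(π) = (−1)^383 = -1.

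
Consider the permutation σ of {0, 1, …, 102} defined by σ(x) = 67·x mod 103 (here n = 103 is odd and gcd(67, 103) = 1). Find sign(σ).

-1

Trace 34: π^k(34) = [34, 12, 83, 102, 36, 43, 100] for k=0..6.
Decompose π into cycles: lengths [102, 1] (2 cycles, including the fixed point 0).
2 cycles on 103: each ℓ→(−1)^(ℓ−1), product (−1)^101 = -1.
Via Zolotarev, sign(π_{67}) = (67|103) = -1.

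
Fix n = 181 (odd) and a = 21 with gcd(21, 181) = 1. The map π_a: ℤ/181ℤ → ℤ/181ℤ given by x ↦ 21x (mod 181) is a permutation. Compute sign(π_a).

Orbit of 161 under x↦21x: [161, 123, 49, 124, 70, 22, 100]… (length divides ord_181(21)).
π_21 has 2 disjoint cycles with lengths [180, 1] on {0,…,180}.
With 2 cycles on 181 points, sign = (−1)^{181−2} = -1.

-1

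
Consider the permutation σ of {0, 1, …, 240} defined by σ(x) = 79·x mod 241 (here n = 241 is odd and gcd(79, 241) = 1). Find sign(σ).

Orbit of 177 under x↦79x: [177, 5, 154, 116, 6, 233, 91]… (length divides ord_241(79)).
Cycle lengths of π_79 on ℤ/241ℤ: [40, 40, 40, 40, 40, 40, 1]; 7 cycles in total.
Σ(ℓ_i−1) = 241−7 = 234; sign = (−1)^234 = +1.

+1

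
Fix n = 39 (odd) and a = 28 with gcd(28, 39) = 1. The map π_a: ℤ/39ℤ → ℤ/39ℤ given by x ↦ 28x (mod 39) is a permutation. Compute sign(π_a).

-1

Orbit of 19 under x↦28x: [19, 25, 37, 22, 31, 10, 7]… (length divides ord_39(28)).
The orbit structure of x ↦ 28x mod 39: 6 orbits of sizes [12, 12, 12, 1, 1, 1].
n − c = 39 − 6 = 33; sign = (−1)^33 = -1.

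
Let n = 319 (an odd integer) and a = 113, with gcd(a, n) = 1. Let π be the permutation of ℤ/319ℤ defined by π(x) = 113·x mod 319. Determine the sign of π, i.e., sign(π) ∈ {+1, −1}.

Trace 4: π^k(4) = [4, 133, 36, 240, 5, 246, 45] for k=0..6.
Decompose π into cycles: lengths [140, 140, 28, 5, 5, 1] (6 cycles, including the fixed point 0).
6 cycles on 319: each ℓ→(−1)^(ℓ−1), product (−1)^313 = -1.
The Jacobi symbol (113|319) = -1 (Zolotarev) agrees.

-1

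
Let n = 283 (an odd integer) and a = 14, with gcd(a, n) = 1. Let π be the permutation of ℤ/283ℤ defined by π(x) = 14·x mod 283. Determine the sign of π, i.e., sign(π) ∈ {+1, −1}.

-1

Start at x=48: 48 → 106 → 69 → 117 → 223 → 9 → 126 → … (one orbit).
The orbit structure of x ↦ 14x mod 283: 2 orbits of sizes [282, 1].
n − c = 283 − 2 = 281; sign = (−1)^281 = -1.
Via Zolotarev, sign(π_{14}) = (14|283) = -1.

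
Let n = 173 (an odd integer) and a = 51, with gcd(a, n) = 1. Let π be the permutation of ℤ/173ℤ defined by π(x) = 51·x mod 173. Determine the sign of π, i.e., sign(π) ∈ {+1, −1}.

+1

Orbit of 139 under x↦51x: [139, 169, 142, 149, 160, 29, 95]… (length divides ord_173(51)).
5 cycles of lengths [43, 43, 43, 43, 1].
Σ(ℓ_i−1) = 173−5 = 168; sign = (−1)^168 = +1.
(51|173)_J = +1 (Zolotarev's lemma cross-check).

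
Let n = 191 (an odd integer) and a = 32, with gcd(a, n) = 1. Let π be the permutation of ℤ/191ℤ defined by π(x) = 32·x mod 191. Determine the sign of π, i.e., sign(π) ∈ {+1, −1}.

Orbit of 150 under x↦32x: [150, 25, 36, 6, 1, 32, 69]… (length divides ord_191(32)).
The orbit structure of x ↦ 32x mod 191: 11 orbits of sizes [19, 19, 19, 19, 19, 19, 19, 19, 19, 19, 1].
With 11 cycles on 191 points, sign = (−1)^{191−11} = +1.

+1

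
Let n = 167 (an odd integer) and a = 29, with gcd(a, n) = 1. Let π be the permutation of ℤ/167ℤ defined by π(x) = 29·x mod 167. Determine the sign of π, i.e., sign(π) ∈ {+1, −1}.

+1

Orbit of 31 under x↦29x: [31, 64, 19, 50, 114, 133, 16]… (length divides ord_167(29)).
Decompose π into cycles: lengths [83, 83, 1] (3 cycles, including the fixed point 0).
3 cycles on 167: each ℓ→(−1)^(ℓ−1), product (−1)^164 = +1.
(29|167)_J = +1 (Zolotarev's lemma cross-check).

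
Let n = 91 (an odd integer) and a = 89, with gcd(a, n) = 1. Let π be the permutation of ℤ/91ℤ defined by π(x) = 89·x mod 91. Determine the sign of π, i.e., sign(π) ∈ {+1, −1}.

Trace 45: π^k(45) = [45, 1, 89, 4, 83, 16, 59] for k=0..6.
Cycle lengths of π_89 on ℤ/91ℤ: [12, 12, 12, 12, 12, 12, 12, 6, 1]; 9 cycles in total.
sign(π) = (−1)^{n − #cycles} = (−1)^{91−9} = (−1)^82 = +1.
Zolotarev: (89|91) = +1, matching the cycle-count sign.

+1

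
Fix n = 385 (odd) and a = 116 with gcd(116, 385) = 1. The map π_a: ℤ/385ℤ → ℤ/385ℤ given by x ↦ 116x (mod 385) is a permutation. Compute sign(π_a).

Start at x=316: 316 → 81 → 156 → 1 → 116 → 366 → 106 → … (one orbit).
30 cycles of lengths [30, 30, 30, 30, 30, 30, 30, 30, 30, 30, 10, 10, 10, 10, 10, 3, 3, 3, 3, 3, 3, 3, 3, 3, 3, 1, 1, 1, 1, 1].
n − c = 385 − 30 = 355; sign = (−1)^355 = -1.
(116|385)_J = -1 (Zolotarev's lemma cross-check).

-1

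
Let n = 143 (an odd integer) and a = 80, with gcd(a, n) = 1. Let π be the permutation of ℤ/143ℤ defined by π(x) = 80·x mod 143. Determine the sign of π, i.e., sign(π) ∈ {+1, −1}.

-1

Trace 119: π^k(119) = [119, 82, 125, 133, 58, 64, 115] for k=0..6.
π_80 has 6 disjoint cycles with lengths [60, 60, 12, 5, 5, 1] on {0,…,142}.
n − c = 143 − 6 = 137; sign = (−1)^137 = -1.
(80|143)_J = -1 (Zolotarev's lemma cross-check).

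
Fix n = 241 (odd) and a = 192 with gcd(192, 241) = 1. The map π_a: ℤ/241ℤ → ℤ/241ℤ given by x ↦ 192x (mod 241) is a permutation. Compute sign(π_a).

+1

Start at x=108: 108 → 10 → 233 → 151 → 72 → 87 → 75 → … (one orbit).
π_192 has 3 disjoint cycles with lengths [120, 120, 1] on {0,…,240}.
Σ(ℓ_i−1) = 241−3 = 238; sign = (−1)^238 = +1.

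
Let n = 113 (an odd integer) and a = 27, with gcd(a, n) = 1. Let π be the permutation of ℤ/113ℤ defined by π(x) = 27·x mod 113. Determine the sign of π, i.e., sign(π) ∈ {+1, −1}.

-1

Start at x=101: 101 → 15 → 66 → 87 → 89 → 30 → 19 → … (one orbit).
Decompose π into cycles: lengths [112, 1] (2 cycles, including the fixed point 0).
sign(π) = (−1)^{n − #cycles} = (−1)^{113−2} = (−1)^111 = -1.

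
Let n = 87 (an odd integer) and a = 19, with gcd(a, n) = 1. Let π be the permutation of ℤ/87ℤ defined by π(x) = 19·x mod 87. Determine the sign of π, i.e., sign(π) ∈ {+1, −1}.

-1

Start at x=28: 28 → 10 → 16 → 43 → 34 → 37 → 7 → … (one orbit).
Cycle lengths of π_19 on ℤ/87ℤ: [28, 28, 28, 1, 1, 1]; 6 cycles in total.
87 − 6 = 81 transpositions; sign(π) = (−1)^81 = -1.
(19|87)_J = -1 (Zolotarev's lemma cross-check).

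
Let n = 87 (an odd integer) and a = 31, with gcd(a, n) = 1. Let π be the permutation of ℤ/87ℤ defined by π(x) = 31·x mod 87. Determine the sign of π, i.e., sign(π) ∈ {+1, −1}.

Trace 85: π^k(85) = [85, 25, 79, 13, 55, 52, 46] for k=0..6.
Decompose π into cycles: lengths [28, 28, 28, 1, 1, 1] (6 cycles, including the fixed point 0).
n − c = 87 − 6 = 81; sign = (−1)^81 = -1.
(31|87)_J = -1 (Zolotarev's lemma cross-check).

-1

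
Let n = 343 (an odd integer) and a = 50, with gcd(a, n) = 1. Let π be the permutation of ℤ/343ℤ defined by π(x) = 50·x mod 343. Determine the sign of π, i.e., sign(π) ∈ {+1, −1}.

+1

Trace 148: π^k(148) = [148, 197, 246, 295, 1, 50, 99] for k=0..6.
Cycle lengths of π_50 on ℤ/343ℤ: [7, 7, 7, 7, 7, 7, 7, 7, 7, 7, 7, 7, 7, 7, 7, 7, 7, 7, 7, 7, 7, 7, 7, 7, 7, 7, 7, 7, 7, 7, 7, 7, 7, 7, 7, 7, 7, 7, 7, 7, 7, 7, 1, 1, 1, 1, 1, 1, 1, 1, 1, 1, 1, 1, 1, 1, 1, 1, 1, 1, 1, 1, 1, 1, 1, 1, 1, 1, 1, 1, 1, 1, 1, 1, 1, 1, 1, 1, 1, 1, 1, 1, 1, 1, 1, 1, 1, 1, 1, 1, 1]; 91 cycles in total.
343 − 91 = 252 transpositions; sign(π) = (−1)^252 = +1.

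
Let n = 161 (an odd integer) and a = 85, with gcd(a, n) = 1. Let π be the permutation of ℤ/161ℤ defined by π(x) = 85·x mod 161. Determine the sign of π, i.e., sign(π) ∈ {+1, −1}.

+1

Trace 1: π^k(1) = [1, 85, 141, 71, 78, 29, 50] for k=0..6.
The orbit structure of x ↦ 85x mod 161: 21 orbits of sizes [11, 11, 11, 11, 11, 11, 11, 11, 11, 11, 11, 11, 11, 11, 1, 1, 1, 1, 1, 1, 1].
sign(π) = (−1)^{n − #cycles} = (−1)^{161−21} = (−1)^140 = +1.
Via Zolotarev, sign(π_{85}) = (85|161) = +1.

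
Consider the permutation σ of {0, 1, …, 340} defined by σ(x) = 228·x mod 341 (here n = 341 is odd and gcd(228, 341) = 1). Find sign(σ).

Trace 340: π^k(340) = [340, 113, 189, 126, 84, 56, 151] for k=0..6.
Cycle lengths of π_228 on ℤ/341ℤ: [30, 30, 30, 30, 30, 30, 30, 30, 30, 30, 30, 10, 1]; 13 cycles in total.
With 13 cycles on 341 points, sign = (−1)^{341−13} = +1.
(228|341)_J = +1 (Zolotarev's lemma cross-check).

+1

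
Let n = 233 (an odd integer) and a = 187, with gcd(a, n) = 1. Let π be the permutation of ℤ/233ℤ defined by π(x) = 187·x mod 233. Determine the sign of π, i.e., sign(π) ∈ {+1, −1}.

+1

Trace 117: π^k(117) = [117, 210, 126, 29, 64, 85, 51] for k=0..6.
Decompose π into cycles: lengths [58, 58, 58, 58, 1] (5 cycles, including the fixed point 0).
5 cycles on 233: each ℓ→(−1)^(ℓ−1), product (−1)^228 = +1.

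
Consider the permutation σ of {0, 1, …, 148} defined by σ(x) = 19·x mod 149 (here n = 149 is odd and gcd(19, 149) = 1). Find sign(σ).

+1

Start at x=28: 28 → 85 → 125 → 140 → 127 → 29 → 104 → … (one orbit).
The orbit structure of x ↦ 19x mod 149: 5 orbits of sizes [37, 37, 37, 37, 1].
5 cycles on 149: each ℓ→(−1)^(ℓ−1), product (−1)^144 = +1.
Check: (19/149) = +1 by Zolotarev.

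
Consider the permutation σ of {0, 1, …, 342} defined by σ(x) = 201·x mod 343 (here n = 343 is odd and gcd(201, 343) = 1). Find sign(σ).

Trace 30: π^k(30) = [30, 199, 211, 222, 32, 258, 65] for k=0..6.
The orbit structure of x ↦ 201x mod 343: 4 orbits of sizes [294, 42, 6, 1].
sign(π) = (−1)^{n − #cycles} = (−1)^{343−4} = (−1)^339 = -1.

-1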